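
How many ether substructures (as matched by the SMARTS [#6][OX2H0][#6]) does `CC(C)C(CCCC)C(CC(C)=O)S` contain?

[#6][OX2H0][#6] is the SMARTS for an ether: an aliphatic oxygen bridging two carbons with no H on the oxygen.
No fragment in the molecule satisfies every constraint, giving 0 matches.

0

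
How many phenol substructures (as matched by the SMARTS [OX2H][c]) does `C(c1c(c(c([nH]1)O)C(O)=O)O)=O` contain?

2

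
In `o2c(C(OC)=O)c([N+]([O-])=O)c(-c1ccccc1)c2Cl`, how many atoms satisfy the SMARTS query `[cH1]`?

5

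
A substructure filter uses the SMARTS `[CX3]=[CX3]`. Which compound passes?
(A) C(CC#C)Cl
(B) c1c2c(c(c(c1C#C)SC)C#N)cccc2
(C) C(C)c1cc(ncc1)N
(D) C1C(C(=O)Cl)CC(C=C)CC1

D

[CX3]=[CX3] describes a non-aromatic C=C double bond between two sp2 carbons (an alkene).
(A) has an ethynyl group (-C#CH) but the C-C bond is a triple bond, not a double bond.
(B) has an ethynyl group (-C#CH) but the C-C bond is a triple bond, not a double bond.
(C) has an ethyl group (-CH2CH3) but its C-C bond is a single bond between CX4 carbons, not CX3=CX3.
(D) contains a vinyl group (-CH=CH2), which satisfies every atom and bond constraint.
So the answer is (D).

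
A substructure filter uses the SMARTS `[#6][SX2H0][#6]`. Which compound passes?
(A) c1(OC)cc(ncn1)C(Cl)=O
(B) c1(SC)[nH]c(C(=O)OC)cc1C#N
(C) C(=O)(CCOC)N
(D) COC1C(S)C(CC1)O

B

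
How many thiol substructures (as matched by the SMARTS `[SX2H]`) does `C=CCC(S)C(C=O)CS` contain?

2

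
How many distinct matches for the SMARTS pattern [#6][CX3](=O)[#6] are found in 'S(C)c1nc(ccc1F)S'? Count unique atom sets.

[#6][CX3](=O)[#6] is the SMARTS for a ketone: a carbonyl carbon (no H) flanked by two carbons.
No fragment in the molecule satisfies every constraint, giving 0 matches.

0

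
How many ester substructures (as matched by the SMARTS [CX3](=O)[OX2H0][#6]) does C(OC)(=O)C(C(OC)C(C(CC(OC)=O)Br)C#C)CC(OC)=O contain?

[CX3](=O)[OX2H0][#6] is the SMARTS for an ester: a carbonyl carbon bonded to an oxygen that is itself bonded to carbon (no H on that O).
The molecule carries 3 separate instances of a methyl-ester group (-C(=O)OCH3) meeting every constraint; each maps to a distinct set of atoms, giving 3 matches.

3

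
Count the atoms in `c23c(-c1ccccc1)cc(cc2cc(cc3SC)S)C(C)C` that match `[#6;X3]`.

The query [#6;X3] means: any carbon (aromatic or not) with three total connections.
Check the 22 heavy atoms by environment: 16× c (aromatic, X3) → match; 4× C (X4) → no; 2× S (X2) → no.
That gives 16 matching atoms.

16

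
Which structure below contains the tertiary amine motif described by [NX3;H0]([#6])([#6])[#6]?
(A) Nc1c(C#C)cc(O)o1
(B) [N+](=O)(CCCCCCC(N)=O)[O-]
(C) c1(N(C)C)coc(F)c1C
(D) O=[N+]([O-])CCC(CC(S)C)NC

C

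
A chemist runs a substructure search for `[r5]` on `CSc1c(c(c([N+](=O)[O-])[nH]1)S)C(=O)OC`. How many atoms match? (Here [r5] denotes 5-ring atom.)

5

Check the 15 heavy atoms by environment: 1× n (aromatic, in 5-ring) → match; 4× c (aromatic, in 5-ring) → match; 2× S (acyclic) → no; 3× C (acyclic) → no; 1× N (charge +1, acyclic) → no; 1× O (charge -1, acyclic) → no; 3× O (acyclic) → no.
Summing the matching environments: 1 + 4 = 5 matching atoms.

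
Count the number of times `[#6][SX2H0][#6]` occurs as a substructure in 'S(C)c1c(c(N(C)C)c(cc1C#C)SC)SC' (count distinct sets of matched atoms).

3

[#6][SX2H0][#6] is the SMARTS for a thioether: an aliphatic sulfur bridging two carbons with no H on the sulfur.
The molecule carries 3 separate instances of a methylthio ether (-SCH3) meeting every constraint; each maps to a distinct set of atoms, giving 3 matches.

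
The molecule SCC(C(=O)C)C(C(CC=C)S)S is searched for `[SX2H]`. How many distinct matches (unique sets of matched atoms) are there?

3

[SX2H] is the SMARTS for a thiol: an aliphatic sulfur with two connections, one being H.
The molecule carries 3 separate instances of a thiol (-SH) meeting every constraint; each maps to a distinct set of atoms, giving 3 matches.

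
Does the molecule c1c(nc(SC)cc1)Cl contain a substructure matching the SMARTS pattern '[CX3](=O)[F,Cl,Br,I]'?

No

The pattern [CX3](=O)[F,Cl,Br,I] describes a carbonyl carbon bonded to a halogen — an acyl halide.
The closest candidate here is a chloro substituent, but the Cl is not on a carbonyl carbon. No other fragment satisfies the full query, so there is no match.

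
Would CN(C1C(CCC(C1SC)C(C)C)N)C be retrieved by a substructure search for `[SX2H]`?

The pattern [SX2H] describes an aliphatic sulfur with two connections, one being H — a thiol.
The closest candidate here is a methylthio ether (-SCH3), but the sulfur has H0 (bonded to two carbons), not H1. No other fragment satisfies the full query, so there is no match.

No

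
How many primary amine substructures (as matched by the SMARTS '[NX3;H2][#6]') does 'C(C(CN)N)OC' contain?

2

[NX3;H2][#6] is the SMARTS for a primary amine: a trivalent nitrogen with two H attached to carbon.
The molecule carries 2 separate instances of a primary amino group (-NH2) meeting every constraint; each maps to a distinct set of atoms, giving 2 matches.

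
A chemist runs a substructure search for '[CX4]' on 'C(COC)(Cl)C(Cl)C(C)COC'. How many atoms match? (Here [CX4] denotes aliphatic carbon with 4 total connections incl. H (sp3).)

8

The query [CX4] means: C with X4: aliphatic carbon with exactly 4 total connections (bonds + H).
Check the 12 heavy atoms by environment: 8× C (X4) → match; 2× O (X2) → no; 2× Cl (X1) → no.
That gives 8 matching atoms.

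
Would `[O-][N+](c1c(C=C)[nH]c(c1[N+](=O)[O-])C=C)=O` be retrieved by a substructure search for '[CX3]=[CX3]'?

Yes

The pattern [CX3]=[CX3] describes a non-aromatic C=C double bond between two sp2 carbons — an alkene.
The molecule carries a vinyl group (-CH=CH2), whose atoms satisfy every constraint of the query, so the pattern matches.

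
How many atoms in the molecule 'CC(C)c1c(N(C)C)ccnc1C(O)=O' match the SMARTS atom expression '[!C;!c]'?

4

Check the 15 heavy atoms by environment: 1× n (aromatic) → match; 5× c (aromatic) → no; 1× N → match; 6× C → no; 2× O → match.
Summing the matching environments: 1 + 1 + 2 = 4 matching atoms.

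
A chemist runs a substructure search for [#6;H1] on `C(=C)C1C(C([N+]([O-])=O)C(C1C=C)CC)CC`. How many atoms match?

7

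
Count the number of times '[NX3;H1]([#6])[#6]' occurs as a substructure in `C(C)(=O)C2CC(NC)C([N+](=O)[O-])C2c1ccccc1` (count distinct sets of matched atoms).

[NX3;H1]([#6])[#6] is the SMARTS for a secondary amine: a trivalent nitrogen with one H, bonded to two carbons.
Exactly one fragment in the molecule meets all constraints, giving 1 match.

1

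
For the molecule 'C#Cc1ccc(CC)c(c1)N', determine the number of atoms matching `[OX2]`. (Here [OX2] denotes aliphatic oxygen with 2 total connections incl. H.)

0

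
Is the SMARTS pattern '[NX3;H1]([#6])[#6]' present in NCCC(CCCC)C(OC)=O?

The pattern [NX3;H1]([#6])[#6] describes a trivalent nitrogen with one H, bonded to two carbons — a secondary amine.
The closest candidate here is a primary amino group (-NH2), but the nitrogen has H2 and only one carbon neighbour. No other fragment satisfies the full query, so there is no match.

No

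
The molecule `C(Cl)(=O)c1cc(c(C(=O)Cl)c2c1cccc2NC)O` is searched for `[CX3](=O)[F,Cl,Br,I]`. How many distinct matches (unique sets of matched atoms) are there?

2

[CX3](=O)[F,Cl,Br,I] is the SMARTS for an acyl halide: a carbonyl carbon bonded to a halogen.
The molecule carries 2 separate instances of an acyl chloride (-C(=O)Cl) meeting every constraint; each maps to a distinct set of atoms, giving 2 matches.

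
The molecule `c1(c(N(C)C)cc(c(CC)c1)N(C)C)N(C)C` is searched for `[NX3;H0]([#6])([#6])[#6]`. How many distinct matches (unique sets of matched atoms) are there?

[NX3;H0]([#6])([#6])[#6] is the SMARTS for a tertiary amine: a trivalent nitrogen with no H, bonded to three carbons.
The molecule carries 3 separate instances of a dimethylamino group (-N(CH3)2) meeting every constraint; each maps to a distinct set of atoms, giving 3 matches.

3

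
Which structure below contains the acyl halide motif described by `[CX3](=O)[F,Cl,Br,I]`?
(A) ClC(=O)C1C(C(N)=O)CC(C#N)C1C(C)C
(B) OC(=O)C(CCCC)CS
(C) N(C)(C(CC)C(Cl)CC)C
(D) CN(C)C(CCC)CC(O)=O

[CX3](=O)[F,Cl,Br,I] describes a carbonyl carbon bonded to a halogen (an acyl halide).
(A) contains an acyl chloride (-C(=O)Cl), which satisfies every atom and bond constraint.
(B) has a carboxylic acid group (-C(=O)OH) but the carbonyl is bonded to -OH, not to a halogen.
(C) has a chloro substituent but the Cl is not on a carbonyl carbon.
(D) has a carboxylic acid group (-C(=O)OH) but the carbonyl is bonded to -OH, not to a halogen.
So the answer is (A).

A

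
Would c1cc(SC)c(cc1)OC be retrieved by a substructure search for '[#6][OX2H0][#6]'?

The pattern [#6][OX2H0][#6] describes an aliphatic oxygen bridging two carbons with no H on the oxygen — an ether.
The molecule carries a methoxy ether (-OCH3), whose atoms satisfy every constraint of the query, so the pattern matches.

Yes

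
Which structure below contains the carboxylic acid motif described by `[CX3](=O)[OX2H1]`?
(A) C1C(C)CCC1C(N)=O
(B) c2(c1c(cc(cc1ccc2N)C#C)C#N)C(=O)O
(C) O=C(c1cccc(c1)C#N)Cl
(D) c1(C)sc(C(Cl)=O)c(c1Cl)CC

B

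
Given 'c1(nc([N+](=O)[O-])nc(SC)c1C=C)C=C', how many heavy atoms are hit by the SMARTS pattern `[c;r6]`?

4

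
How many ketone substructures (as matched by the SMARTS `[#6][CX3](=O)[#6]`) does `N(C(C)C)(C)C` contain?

0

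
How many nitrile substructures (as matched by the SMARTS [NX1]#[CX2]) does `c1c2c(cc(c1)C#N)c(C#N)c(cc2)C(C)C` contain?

[NX1]#[CX2] is the SMARTS for a nitrile: a nitrogen triple-bonded to a two-connected carbon.
The molecule carries 2 separate instances of a nitrile (-C#N) meeting every constraint; each maps to a distinct set of atoms, giving 2 matches.

2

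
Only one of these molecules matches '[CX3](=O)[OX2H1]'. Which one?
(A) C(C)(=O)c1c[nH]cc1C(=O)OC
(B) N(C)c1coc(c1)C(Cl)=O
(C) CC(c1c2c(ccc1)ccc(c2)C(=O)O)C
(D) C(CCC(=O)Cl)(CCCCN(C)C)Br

C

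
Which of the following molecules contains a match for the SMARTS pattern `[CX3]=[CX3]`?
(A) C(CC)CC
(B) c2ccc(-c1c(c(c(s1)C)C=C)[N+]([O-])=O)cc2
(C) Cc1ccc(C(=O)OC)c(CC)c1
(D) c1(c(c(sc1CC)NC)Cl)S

B

[CX3]=[CX3] describes a non-aromatic C=C double bond between two sp2 carbons (an alkene).
(A) has an ethyl group (-CH2CH3) but its C-C bond is a single bond between CX4 carbons, not CX3=CX3.
(B) contains a vinyl group (-CH=CH2), which satisfies every atom and bond constraint.
(C) has an ethyl group (-CH2CH3) but its C-C bond is a single bond between CX4 carbons, not CX3=CX3.
(D) has an ethyl group (-CH2CH3) but its C-C bond is a single bond between CX4 carbons, not CX3=CX3.
So the answer is (B).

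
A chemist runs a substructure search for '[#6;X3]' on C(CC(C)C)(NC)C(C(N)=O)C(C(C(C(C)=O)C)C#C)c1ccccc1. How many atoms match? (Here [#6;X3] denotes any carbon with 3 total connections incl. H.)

8

The query [#6;X3] means: any carbon (aromatic or not) with three total connections.
Check the 26 heavy atoms by environment: 12× C (X4) → no; 2× C (X3) → match; 2× O (X1) → no; 2× N (X3) → no; 2× C (X2) → no; 6× c (aromatic, X3) → match.
Summing the matching environments: 2 + 6 = 8 matching atoms.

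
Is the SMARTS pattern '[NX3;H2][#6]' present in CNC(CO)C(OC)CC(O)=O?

No

The pattern [NX3;H2][#6] describes a trivalent nitrogen with two H attached to carbon — a primary amine.
The closest candidate here is an N-methylamino group (-NHCH3), but the nitrogen bears two carbons and only one H (H1), not H2. No other fragment satisfies the full query, so there is no match.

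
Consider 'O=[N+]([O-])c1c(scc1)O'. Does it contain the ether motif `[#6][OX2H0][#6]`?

No

The pattern [#6][OX2H0][#6] describes an aliphatic oxygen bridging two carbons with no H on the oxygen — an ether.
The closest candidate here is a hydroxyl group (-OH), but the oxygen has H1, not H0 bridging two carbons. No other fragment satisfies the full query, so there is no match.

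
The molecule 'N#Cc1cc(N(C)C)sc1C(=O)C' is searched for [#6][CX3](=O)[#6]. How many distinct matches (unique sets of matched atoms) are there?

[#6][CX3](=O)[#6] is the SMARTS for a ketone: a carbonyl carbon (no H) flanked by two carbons.
Exactly one fragment in the molecule meets all constraints, giving 1 match.

1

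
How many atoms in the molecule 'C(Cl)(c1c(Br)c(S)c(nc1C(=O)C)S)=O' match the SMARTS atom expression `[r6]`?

The query [r6] means: r6 matches atoms in a six-membered ring.
Check the 15 heavy atoms by environment: 1× n (aromatic, in 6-ring) → match; 5× c (aromatic, in 6-ring) → match; 3× C (acyclic) → no; 2× O (acyclic) → no; 1× Cl (acyclic) → no; 2× S (acyclic) → no; 1× Br (acyclic) → no.
Summing the matching environments: 1 + 5 = 6 matching atoms.

6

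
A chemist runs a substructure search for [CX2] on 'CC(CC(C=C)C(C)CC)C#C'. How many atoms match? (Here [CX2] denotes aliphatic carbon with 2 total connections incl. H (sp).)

2

The query [CX2] means: C with X2: aliphatic carbon with exactly 2 total connections.
Check the 12 heavy atoms by environment: 8× C (X4) → no; 2× C (X3) → no; 2× C (X2) → match.
That gives 2 matching atoms.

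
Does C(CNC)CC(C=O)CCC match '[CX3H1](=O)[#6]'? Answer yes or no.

Yes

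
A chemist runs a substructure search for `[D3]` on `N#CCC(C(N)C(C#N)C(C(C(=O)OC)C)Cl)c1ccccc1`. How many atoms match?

7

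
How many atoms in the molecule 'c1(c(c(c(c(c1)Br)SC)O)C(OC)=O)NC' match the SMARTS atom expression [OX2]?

2

Check the 16 heavy atoms by environment: 6× c (aromatic, X3) → no; 1× N (X3) → no; 3× C (X4) → no; 1× S (X2) → no; 2× O (X2) → match; 1× C (X3) → no; 1× O (X1) → no; 1× Br (X1) → no.
That gives 2 matching atoms.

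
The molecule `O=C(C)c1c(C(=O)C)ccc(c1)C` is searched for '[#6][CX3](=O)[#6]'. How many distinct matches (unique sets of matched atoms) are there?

[#6][CX3](=O)[#6] is the SMARTS for a ketone: a carbonyl carbon (no H) flanked by two carbons.
The molecule carries 2 separate instances of an acetyl/ketone group (-C(=O)CH3) meeting every constraint; each maps to a distinct set of atoms, giving 2 matches.

2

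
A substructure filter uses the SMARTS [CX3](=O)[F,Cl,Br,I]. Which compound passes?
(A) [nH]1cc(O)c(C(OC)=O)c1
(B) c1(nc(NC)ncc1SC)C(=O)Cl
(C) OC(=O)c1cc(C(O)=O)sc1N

[CX3](=O)[F,Cl,Br,I] describes a carbonyl carbon bonded to a halogen (an acyl halide).
(A) has a methyl-ester group (-C(=O)OCH3) but the carbonyl is bonded to -O-C, not to a halogen.
(B) contains an acyl chloride (-C(=O)Cl), which satisfies every atom and bond constraint.
(C) has a carboxylic acid group (-C(=O)OH) but the carbonyl is bonded to -OH, not to a halogen.
So the answer is (B).

B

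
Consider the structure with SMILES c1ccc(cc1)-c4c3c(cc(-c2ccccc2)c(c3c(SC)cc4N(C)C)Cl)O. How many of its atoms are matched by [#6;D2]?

12

Check the 29 heavy atoms by environment: 10× c (aromatic, D3) → no; 12× c (aromatic, D2) → match; 1× O (D1) → no; 1× S (D2) → no; 3× C (D1) → no; 1× N (D3) → no; 1× Cl (D1) → no.
That gives 12 matching atoms.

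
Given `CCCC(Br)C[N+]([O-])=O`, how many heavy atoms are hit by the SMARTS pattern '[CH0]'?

0

Check the 9 heavy atoms by environment: 3× C (H2) → no; 1× C (H1) → no; 1× N (charge +1, H0) → no; 1× O (charge -1, H0) → no; 1× O (H0) → no; 1× Br (H0) → no; 1× C (H3) → no.
No environment satisfies the query, so 0 matching atoms.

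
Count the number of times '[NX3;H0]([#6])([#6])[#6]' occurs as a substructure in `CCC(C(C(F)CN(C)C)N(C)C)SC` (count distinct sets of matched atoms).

[NX3;H0]([#6])([#6])[#6] is the SMARTS for a tertiary amine: a trivalent nitrogen with no H, bonded to three carbons.
The molecule carries 2 separate instances of a dimethylamino group (-N(CH3)2) meeting every constraint; each maps to a distinct set of atoms, giving 2 matches.

2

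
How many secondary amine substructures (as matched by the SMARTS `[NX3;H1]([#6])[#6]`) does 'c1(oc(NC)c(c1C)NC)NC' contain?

3

[NX3;H1]([#6])[#6] is the SMARTS for a secondary amine: a trivalent nitrogen with one H, bonded to two carbons.
The molecule carries 3 separate instances of an N-methylamino group (-NHCH3) meeting every constraint; each maps to a distinct set of atoms, giving 3 matches.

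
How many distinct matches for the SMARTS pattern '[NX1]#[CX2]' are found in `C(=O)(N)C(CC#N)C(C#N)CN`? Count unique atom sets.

2

[NX1]#[CX2] is the SMARTS for a nitrile: a nitrogen triple-bonded to a two-connected carbon.
The molecule carries 2 separate instances of a nitrile (-C#N) meeting every constraint; each maps to a distinct set of atoms, giving 2 matches.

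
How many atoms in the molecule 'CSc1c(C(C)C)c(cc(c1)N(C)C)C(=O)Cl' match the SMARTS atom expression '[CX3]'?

1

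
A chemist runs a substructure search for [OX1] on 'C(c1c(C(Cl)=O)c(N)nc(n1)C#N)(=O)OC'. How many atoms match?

2

The query [OX1] means: aliphatic oxygen with one total connection — typically a carbonyl =O or an oxide.
Check the 16 heavy atoms by environment: 2× n (aromatic, X2) → no; 4× c (aromatic, X3) → no; 1× C (X2) → no; 1× N (X1) → no; 1× N (X3) → no; 2× C (X3) → no; 2× O (X1) → match; 1× Cl (X1) → no; 1× O (X2) → no; 1× C (X4) → no.
That gives 2 matching atoms.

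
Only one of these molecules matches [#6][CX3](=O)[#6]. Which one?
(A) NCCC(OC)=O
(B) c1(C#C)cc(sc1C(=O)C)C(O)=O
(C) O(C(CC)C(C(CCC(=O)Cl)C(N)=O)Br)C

B

[#6][CX3](=O)[#6] describes a carbonyl carbon (no H) flanked by two carbons (a ketone).
(A) has a methyl-ester group (-C(=O)OCH3) but one neighbour of the carbonyl carbon is O, not C.
(B) contains an acetyl/ketone group (-C(=O)CH3), which satisfies every atom and bond constraint.
(C) has a primary amide (-C(=O)NH2) but one neighbour of the carbonyl carbon is N, not C.
So the answer is (B).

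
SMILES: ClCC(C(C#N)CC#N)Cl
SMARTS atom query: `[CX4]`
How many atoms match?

4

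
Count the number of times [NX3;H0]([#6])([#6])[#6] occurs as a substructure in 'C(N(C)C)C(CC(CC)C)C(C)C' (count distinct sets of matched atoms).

[NX3;H0]([#6])([#6])[#6] is the SMARTS for a tertiary amine: a trivalent nitrogen with no H, bonded to three carbons.
Exactly one fragment in the molecule meets all constraints, giving 1 match.

1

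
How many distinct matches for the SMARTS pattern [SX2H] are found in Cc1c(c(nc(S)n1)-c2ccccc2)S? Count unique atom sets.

[SX2H] is the SMARTS for a thiol: an aliphatic sulfur with two connections, one being H.
The molecule carries 2 separate instances of a thiol (-SH) meeting every constraint; each maps to a distinct set of atoms, giving 2 matches.

2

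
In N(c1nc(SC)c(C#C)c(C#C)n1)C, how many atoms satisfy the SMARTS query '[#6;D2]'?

Check the 14 heavy atoms by environment: 2× n (aromatic, D2) → no; 4× c (aromatic, D3) → no; 1× N (D2) → no; 4× C (D1) → no; 1× S (D2) → no; 2× C (D2) → match.
That gives 2 matching atoms.

2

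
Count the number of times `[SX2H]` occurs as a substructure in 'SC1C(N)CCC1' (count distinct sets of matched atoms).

1

[SX2H] is the SMARTS for a thiol: an aliphatic sulfur with two connections, one being H.
Exactly one fragment in the molecule meets all constraints, giving 1 match.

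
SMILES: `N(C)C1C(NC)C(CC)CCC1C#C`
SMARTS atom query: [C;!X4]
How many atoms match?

2

The query [C;!X4] means: aliphatic carbon that does not have four total connections.
Check the 14 heavy atoms by environment: 10× C (X4) → no; 2× N (X3) → no; 2× C (X2) → match.
That gives 2 matching atoms.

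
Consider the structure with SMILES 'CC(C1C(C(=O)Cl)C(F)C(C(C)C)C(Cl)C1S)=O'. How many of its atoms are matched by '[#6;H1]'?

7

The query [#6;H1] means: any carbon bearing exactly one hydrogen.
Check the 18 heavy atoms by environment: 7× C (H1) → match; 2× C (H0) → no; 2× O (H0) → no; 2× Cl (H0) → no; 1× S (H1) → no; 1× F (H0) → no; 3× C (H3) → no.
That gives 7 matching atoms.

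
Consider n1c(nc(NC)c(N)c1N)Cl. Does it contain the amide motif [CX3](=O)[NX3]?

The pattern [CX3](=O)[NX3] describes a carbonyl carbon bonded to a trivalent nitrogen — an amide.
The closest candidate here is a primary amino group (-NH2), but the -NH2 is not attached to a carbonyl carbon. No other fragment satisfies the full query, so there is no match.

No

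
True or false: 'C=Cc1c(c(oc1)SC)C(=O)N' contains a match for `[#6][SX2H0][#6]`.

The pattern [#6][SX2H0][#6] describes an aliphatic sulfur bridging two carbons with no H on the sulfur — a thioether.
The molecule carries a methylthio ether (-SCH3), whose atoms satisfy every constraint of the query, so the pattern matches.

True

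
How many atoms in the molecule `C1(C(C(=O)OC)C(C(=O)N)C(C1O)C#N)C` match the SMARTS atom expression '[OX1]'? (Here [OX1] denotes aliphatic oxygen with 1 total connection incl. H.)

2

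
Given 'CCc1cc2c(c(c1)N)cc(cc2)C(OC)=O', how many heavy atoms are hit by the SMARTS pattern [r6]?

The query [r6] means: r6 matches atoms in a six-membered ring.
Check the 17 heavy atoms by environment: 10× c (aromatic, in 6-ring) → match; 4× C (acyclic) → no; 2× O (acyclic) → no; 1× N (acyclic) → no.
That gives 10 matching atoms.

10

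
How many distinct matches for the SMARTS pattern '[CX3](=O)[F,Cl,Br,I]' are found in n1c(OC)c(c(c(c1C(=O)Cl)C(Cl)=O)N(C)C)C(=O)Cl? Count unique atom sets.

[CX3](=O)[F,Cl,Br,I] is the SMARTS for an acyl halide: a carbonyl carbon bonded to a halogen.
The molecule carries 3 separate instances of an acyl chloride (-C(=O)Cl) meeting every constraint; each maps to a distinct set of atoms, giving 3 matches.

3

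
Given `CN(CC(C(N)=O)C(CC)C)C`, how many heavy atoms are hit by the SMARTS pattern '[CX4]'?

8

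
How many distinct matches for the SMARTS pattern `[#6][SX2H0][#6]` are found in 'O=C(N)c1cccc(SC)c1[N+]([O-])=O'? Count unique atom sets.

1

[#6][SX2H0][#6] is the SMARTS for a thioether: an aliphatic sulfur bridging two carbons with no H on the sulfur.
Exactly one fragment in the molecule meets all constraints, giving 1 match.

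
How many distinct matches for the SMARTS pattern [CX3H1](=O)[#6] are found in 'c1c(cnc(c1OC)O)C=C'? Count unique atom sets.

[CX3H1](=O)[#6] is the SMARTS for an aldehyde: an sp2 carbon with one H, double-bonded to O and single-bonded to carbon.
No fragment in the molecule satisfies every constraint, giving 0 matches.

0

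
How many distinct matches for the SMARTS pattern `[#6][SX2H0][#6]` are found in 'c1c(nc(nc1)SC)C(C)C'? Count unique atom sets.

[#6][SX2H0][#6] is the SMARTS for a thioether: an aliphatic sulfur bridging two carbons with no H on the sulfur.
Exactly one fragment in the molecule meets all constraints, giving 1 match.

1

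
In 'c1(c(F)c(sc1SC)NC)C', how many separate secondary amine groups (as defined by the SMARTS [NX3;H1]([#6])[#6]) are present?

[NX3;H1]([#6])[#6] is the SMARTS for a secondary amine: a trivalent nitrogen with one H, bonded to two carbons.
Exactly one fragment in the molecule meets all constraints, giving 1 match.

1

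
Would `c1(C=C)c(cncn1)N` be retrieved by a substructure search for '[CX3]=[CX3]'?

Yes

The pattern [CX3]=[CX3] describes a non-aromatic C=C double bond between two sp2 carbons — an alkene.
The molecule carries a vinyl group (-CH=CH2), whose atoms satisfy every constraint of the query, so the pattern matches.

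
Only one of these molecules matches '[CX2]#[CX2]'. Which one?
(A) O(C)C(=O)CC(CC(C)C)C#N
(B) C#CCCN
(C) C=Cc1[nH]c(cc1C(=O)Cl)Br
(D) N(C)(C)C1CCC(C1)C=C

B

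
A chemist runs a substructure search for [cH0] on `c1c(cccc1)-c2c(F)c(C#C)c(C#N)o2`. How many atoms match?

5

The query [cH0] means: aromatic carbon with no attached hydrogen (substituted or ring-fusion).
Check the 16 heavy atoms by environment: 1× o (aromatic, H0) → no; 5× c (aromatic, H0) → match; 2× C (H0) → no; 1× C (H1) → no; 1× F (H0) → no; 1× N (H0) → no; 5× c (aromatic, H1) → no.
That gives 5 matching atoms.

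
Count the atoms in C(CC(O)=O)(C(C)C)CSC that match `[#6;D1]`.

Check the 11 heavy atoms by environment: 2× C (D2) → no; 3× C (D3) → no; 2× O (D1) → no; 3× C (D1) → match; 1× S (D2) → no.
That gives 3 matching atoms.

3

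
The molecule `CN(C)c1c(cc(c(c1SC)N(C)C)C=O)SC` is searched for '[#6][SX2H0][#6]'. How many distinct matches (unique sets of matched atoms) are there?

2

[#6][SX2H0][#6] is the SMARTS for a thioether: an aliphatic sulfur bridging two carbons with no H on the sulfur.
The molecule carries 2 separate instances of a methylthio ether (-SCH3) meeting every constraint; each maps to a distinct set of atoms, giving 2 matches.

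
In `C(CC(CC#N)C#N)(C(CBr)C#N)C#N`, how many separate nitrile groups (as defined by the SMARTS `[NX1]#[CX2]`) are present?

[NX1]#[CX2] is the SMARTS for a nitrile: a nitrogen triple-bonded to a two-connected carbon.
The molecule carries 4 separate instances of a nitrile (-C#N) meeting every constraint; each maps to a distinct set of atoms, giving 4 matches.

4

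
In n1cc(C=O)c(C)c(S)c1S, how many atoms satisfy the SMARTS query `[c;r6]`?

5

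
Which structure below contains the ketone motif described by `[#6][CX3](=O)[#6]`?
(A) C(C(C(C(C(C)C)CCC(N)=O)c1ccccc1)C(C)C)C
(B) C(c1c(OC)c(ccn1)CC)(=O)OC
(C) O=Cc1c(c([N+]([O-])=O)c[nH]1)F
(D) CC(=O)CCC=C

D

[#6][CX3](=O)[#6] describes a carbonyl carbon (no H) flanked by two carbons (a ketone).
(A) has a primary amide (-C(=O)NH2) but one neighbour of the carbonyl carbon is N, not C.
(B) has a methyl-ester group (-C(=O)OCH3) but one neighbour of the carbonyl carbon is O, not C.
(C) has an aldehyde (-CHO) but the carbonyl carbon has H1, so it is not flanked by two carbons.
(D) contains an acetyl/ketone group (-C(=O)CH3), which satisfies every atom and bond constraint.
So the answer is (D).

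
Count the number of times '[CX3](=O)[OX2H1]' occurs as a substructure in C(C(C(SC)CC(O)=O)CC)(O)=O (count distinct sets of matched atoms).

[CX3](=O)[OX2H1] is the SMARTS for a carboxylic acid: an sp2 carbon double-bonded to O and single-bonded to an -OH oxygen.
The molecule carries 2 separate instances of a carboxylic acid group (-C(=O)OH) meeting every constraint; each maps to a distinct set of atoms, giving 2 matches.

2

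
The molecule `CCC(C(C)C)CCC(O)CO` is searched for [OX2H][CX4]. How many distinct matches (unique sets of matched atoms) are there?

2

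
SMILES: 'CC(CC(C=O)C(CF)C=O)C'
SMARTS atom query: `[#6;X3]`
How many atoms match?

2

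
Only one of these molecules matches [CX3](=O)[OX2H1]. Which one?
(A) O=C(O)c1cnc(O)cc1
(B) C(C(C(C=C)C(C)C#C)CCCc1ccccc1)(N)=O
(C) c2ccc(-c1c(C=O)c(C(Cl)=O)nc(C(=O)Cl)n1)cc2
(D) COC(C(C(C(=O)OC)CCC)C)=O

[CX3](=O)[OX2H1] describes an sp2 carbon double-bonded to O and single-bonded to an -OH oxygen (a carboxylic acid).
(A) contains a carboxylic acid group (-C(=O)OH), which satisfies every atom and bond constraint.
(B) has a primary amide (-C(=O)NH2) but the carbonyl is bonded to N, not to an -OH oxygen.
(C) has an aldehyde (-CHO) but there is no singly-bonded oxygen on the carbonyl carbon.
(D) has a methyl-ester group (-C(=O)OCH3) but the singly-bonded O has no H (OX2H0, not OX2H1).
So the answer is (A).

A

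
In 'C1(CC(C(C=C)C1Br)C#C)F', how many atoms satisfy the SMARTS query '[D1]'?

Check the 11 heavy atoms by environment: 4× C (D3) → no; 3× C (D2) → no; 2× C (D1) → match; 1× Br (D1) → match; 1× F (D1) → match.
Summing the matching environments: 2 + 1 + 1 = 4 matching atoms.

4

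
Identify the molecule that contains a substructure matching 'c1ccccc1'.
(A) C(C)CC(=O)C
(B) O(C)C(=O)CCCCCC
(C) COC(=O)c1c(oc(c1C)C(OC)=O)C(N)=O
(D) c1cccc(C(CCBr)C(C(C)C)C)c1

D

c1ccccc1 describes six aromatic carbons in a ring (a benzene ring).
(A) has a methyl group (-CH3) but no six-membered all-carbon aromatic ring is present.
(B) has a methyl group (-CH3) but no six-membered all-carbon aromatic ring is present.
(C) has a methyl group (-CH3) but no six-membered all-carbon aromatic ring is present.
(D) contains a phenyl ring, which satisfies every atom and bond constraint.
So the answer is (D).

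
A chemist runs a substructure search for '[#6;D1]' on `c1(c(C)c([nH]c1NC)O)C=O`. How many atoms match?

2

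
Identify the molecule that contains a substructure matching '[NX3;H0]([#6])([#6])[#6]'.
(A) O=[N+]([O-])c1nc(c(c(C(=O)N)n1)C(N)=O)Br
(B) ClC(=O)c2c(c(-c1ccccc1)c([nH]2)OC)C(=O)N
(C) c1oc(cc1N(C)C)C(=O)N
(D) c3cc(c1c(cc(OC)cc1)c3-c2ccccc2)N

C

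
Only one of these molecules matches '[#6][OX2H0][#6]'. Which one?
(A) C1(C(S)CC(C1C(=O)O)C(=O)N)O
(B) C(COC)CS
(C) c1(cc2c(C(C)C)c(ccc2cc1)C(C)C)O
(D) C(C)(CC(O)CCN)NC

[#6][OX2H0][#6] describes an aliphatic oxygen bridging two carbons with no H on the oxygen (an ether).
(A) has a hydroxyl group (-OH) but the oxygen has H1, not H0 bridging two carbons.
(B) contains a methoxy ether (-OCH3), which satisfies every atom and bond constraint.
(C) has a hydroxyl group (-OH) but the oxygen has H1, not H0 bridging two carbons.
(D) has a hydroxyl group (-OH) but the oxygen has H1, not H0 bridging two carbons.
So the answer is (B).

B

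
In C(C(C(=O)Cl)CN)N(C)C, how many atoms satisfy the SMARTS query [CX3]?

1

Check the 10 heavy atoms by environment: 5× C (X4) → no; 2× N (X3) → no; 1× C (X3) → match; 1× O (X1) → no; 1× Cl (X1) → no.
That gives 1 matching atom.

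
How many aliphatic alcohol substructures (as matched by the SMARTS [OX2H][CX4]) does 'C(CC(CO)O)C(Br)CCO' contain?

[OX2H][CX4] is the SMARTS for an aliphatic alcohol: a hydroxyl oxygen bound to an sp3 (X4) carbon.
The molecule carries 3 separate instances of a hydroxyl group (-OH) meeting every constraint; each maps to a distinct set of atoms, giving 3 matches.

3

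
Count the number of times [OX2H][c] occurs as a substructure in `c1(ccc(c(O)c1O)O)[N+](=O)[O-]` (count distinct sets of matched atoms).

3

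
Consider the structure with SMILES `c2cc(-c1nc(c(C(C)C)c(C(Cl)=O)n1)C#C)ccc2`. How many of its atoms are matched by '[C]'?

6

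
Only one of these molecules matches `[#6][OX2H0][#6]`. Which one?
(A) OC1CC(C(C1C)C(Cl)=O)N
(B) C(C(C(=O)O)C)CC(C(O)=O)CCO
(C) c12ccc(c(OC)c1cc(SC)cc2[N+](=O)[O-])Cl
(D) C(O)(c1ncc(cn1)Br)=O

[#6][OX2H0][#6] describes an aliphatic oxygen bridging two carbons with no H on the oxygen (an ether).
(A) has a hydroxyl group (-OH) but the oxygen has H1, not H0 bridging two carbons.
(B) has a hydroxyl group (-OH) but the oxygen has H1, not H0 bridging two carbons.
(C) contains a methoxy ether (-OCH3), which satisfies every atom and bond constraint.
(D) has a carboxylic acid group (-C(=O)OH) but the -OH oxygen has H1; the =O is OX1, not OX2.
So the answer is (C).

C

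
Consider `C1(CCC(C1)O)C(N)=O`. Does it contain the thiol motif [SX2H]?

No

The pattern [SX2H] describes an aliphatic sulfur with two connections, one being H — a thiol.
The closest candidate here is a hydroxyl group (-OH), but it is an -OH, not an -SH. No other fragment satisfies the full query, so there is no match.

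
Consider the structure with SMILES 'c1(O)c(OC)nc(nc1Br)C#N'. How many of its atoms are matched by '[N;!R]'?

1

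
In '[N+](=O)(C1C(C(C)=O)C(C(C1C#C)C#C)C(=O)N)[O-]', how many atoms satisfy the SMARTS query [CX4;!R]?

1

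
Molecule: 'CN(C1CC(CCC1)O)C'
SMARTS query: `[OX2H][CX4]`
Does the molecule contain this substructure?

The pattern [OX2H][CX4] describes a hydroxyl oxygen bound to an sp3 (X4) carbon — an aliphatic alcohol.
The molecule carries a hydroxyl group (-OH), whose atoms satisfy every constraint of the query, so the pattern matches.

Yes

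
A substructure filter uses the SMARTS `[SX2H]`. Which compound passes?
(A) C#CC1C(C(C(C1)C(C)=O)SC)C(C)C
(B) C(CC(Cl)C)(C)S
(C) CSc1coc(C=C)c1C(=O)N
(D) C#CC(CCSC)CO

B

[SX2H] describes an aliphatic sulfur with two connections, one being H (a thiol).
(A) has a methylthio ether (-SCH3) but the sulfur has H0 (bonded to two carbons), not H1.
(B) contains a thiol (-SH), which satisfies every atom and bond constraint.
(C) has a methylthio ether (-SCH3) but the sulfur has H0 (bonded to two carbons), not H1.
(D) has a methylthio ether (-SCH3) but the sulfur has H0 (bonded to two carbons), not H1.
So the answer is (B).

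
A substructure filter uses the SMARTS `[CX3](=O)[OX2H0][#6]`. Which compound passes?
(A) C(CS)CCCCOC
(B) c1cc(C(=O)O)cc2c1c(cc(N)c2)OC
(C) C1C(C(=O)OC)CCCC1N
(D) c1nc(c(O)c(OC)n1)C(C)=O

[CX3](=O)[OX2H0][#6] describes a carbonyl carbon bonded to an oxygen that is itself bonded to carbon (no H on that O) (an ester).
(A) has a methoxy ether (-OCH3) but the ether oxygen is not adjacent to a C=O carbon.
(B) has a carboxylic acid group (-C(=O)OH) but the singly-bonded O carries H (OX2H1, not H0).
(C) contains a methyl-ester group (-C(=O)OCH3), which satisfies every atom and bond constraint.
(D) has a methoxy ether (-OCH3) but the ether oxygen is not adjacent to a C=O carbon.
So the answer is (C).

C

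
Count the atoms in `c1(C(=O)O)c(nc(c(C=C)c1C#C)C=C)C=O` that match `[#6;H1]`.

4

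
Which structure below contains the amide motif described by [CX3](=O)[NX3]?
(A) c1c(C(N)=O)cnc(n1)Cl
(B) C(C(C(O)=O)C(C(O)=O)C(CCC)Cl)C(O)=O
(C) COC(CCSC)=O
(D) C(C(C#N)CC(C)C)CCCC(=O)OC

[CX3](=O)[NX3] describes a carbonyl carbon bonded to a trivalent nitrogen (an amide).
(A) contains a primary amide (-C(=O)NH2), which satisfies every atom and bond constraint.
(B) has a carboxylic acid group (-C(=O)OH) but the carbonyl is bonded to O, not to an NX3 nitrogen.
(C) has a methyl-ester group (-C(=O)OCH3) but the carbonyl is bonded to O, not to an NX3 nitrogen.
(D) has a methyl-ester group (-C(=O)OCH3) but the carbonyl is bonded to O, not to an NX3 nitrogen.
So the answer is (A).

A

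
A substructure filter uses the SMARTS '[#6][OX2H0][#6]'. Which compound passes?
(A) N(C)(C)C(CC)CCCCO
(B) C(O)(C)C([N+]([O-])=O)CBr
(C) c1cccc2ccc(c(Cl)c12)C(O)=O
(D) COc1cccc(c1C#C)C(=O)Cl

D

[#6][OX2H0][#6] describes an aliphatic oxygen bridging two carbons with no H on the oxygen (an ether).
(A) has a hydroxyl group (-OH) but the oxygen has H1, not H0 bridging two carbons.
(B) has a hydroxyl group (-OH) but the oxygen has H1, not H0 bridging two carbons.
(C) has a carboxylic acid group (-C(=O)OH) but the -OH oxygen has H1; the =O is OX1, not OX2.
(D) contains a methoxy ether (-OCH3), which satisfies every atom and bond constraint.
So the answer is (D).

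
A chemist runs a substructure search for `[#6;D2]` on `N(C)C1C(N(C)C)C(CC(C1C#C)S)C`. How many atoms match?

The query [#6;D2] means: any carbon bonded to exactly two heavy atoms.
Check the 15 heavy atoms by environment: 5× C (D3) → no; 2× C (D2) → match; 5× C (D1) → no; 1× S (D1) → no; 1× N (D2) → no; 1× N (D3) → no.
That gives 2 matching atoms.

2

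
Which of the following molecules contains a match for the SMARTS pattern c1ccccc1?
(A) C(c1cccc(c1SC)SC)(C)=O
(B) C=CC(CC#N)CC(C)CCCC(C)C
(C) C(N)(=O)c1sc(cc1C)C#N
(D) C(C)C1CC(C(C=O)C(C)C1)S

A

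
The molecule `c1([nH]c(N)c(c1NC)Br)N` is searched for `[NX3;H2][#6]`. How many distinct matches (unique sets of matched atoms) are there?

[NX3;H2][#6] is the SMARTS for a primary amine: a trivalent nitrogen with two H attached to carbon.
The molecule carries 2 separate instances of a primary amino group (-NH2) meeting every constraint; each maps to a distinct set of atoms, giving 2 matches.

2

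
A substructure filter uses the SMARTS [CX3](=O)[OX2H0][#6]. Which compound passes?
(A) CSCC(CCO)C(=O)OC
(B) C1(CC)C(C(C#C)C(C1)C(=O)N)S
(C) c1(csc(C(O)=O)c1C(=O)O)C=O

A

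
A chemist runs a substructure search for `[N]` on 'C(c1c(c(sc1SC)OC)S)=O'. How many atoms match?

Check the 12 heavy atoms by environment: 1× s (aromatic) → no; 4× c (aromatic) → no; 2× S → no; 2× O → no; 3× C → no.
No environment satisfies the query, so 0 matching atoms.

0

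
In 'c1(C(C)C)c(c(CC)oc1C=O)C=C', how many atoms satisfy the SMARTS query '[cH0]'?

4

The query [cH0] means: aromatic carbon with no attached hydrogen (substituted or ring-fusion).
Check the 14 heavy atoms by environment: 1× o (aromatic, H0) → no; 4× c (aromatic, H0) → match; 2× C (H2) → no; 3× C (H3) → no; 3× C (H1) → no; 1× O (H0) → no.
That gives 4 matching atoms.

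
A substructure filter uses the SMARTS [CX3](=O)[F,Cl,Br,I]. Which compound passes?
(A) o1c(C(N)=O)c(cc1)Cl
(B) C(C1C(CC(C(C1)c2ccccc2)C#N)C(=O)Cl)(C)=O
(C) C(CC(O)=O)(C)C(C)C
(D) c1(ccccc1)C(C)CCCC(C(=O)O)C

B

[CX3](=O)[F,Cl,Br,I] describes a carbonyl carbon bonded to a halogen (an acyl halide).
(A) has a chloro substituent but the Cl is not on a carbonyl carbon.
(B) contains an acyl chloride (-C(=O)Cl), which satisfies every atom and bond constraint.
(C) has a carboxylic acid group (-C(=O)OH) but the carbonyl is bonded to -OH, not to a halogen.
(D) has a carboxylic acid group (-C(=O)OH) but the carbonyl is bonded to -OH, not to a halogen.
So the answer is (B).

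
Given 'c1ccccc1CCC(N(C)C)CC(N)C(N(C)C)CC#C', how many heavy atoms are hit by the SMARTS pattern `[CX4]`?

11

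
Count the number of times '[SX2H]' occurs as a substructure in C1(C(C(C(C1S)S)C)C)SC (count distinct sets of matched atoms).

2

[SX2H] is the SMARTS for a thiol: an aliphatic sulfur with two connections, one being H.
The molecule carries 2 separate instances of a thiol (-SH) meeting every constraint; each maps to a distinct set of atoms, giving 2 matches.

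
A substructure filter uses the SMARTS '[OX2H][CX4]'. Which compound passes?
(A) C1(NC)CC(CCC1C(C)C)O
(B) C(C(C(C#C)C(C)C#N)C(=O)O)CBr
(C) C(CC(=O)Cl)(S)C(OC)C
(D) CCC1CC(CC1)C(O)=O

[OX2H][CX4] describes a hydroxyl oxygen bound to an sp3 (X4) carbon (an aliphatic alcohol).
(A) contains a hydroxyl group (-OH), which satisfies every atom and bond constraint.
(B) has a carboxylic acid group (-C(=O)OH) but the -OH is on a CX3 carbonyl carbon, not a CX4 carbon.
(C) has a methoxy ether (-OCH3) but the oxygen has H0 (ether), not H1.
(D) has a carboxylic acid group (-C(=O)OH) but the -OH is on a CX3 carbonyl carbon, not a CX4 carbon.
So the answer is (A).

A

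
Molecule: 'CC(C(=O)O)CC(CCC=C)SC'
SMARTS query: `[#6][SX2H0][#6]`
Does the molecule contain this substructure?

The pattern [#6][SX2H0][#6] describes an aliphatic sulfur bridging two carbons with no H on the sulfur — a thioether.
The molecule carries a methylthio ether (-SCH3), whose atoms satisfy every constraint of the query, so the pattern matches.

Yes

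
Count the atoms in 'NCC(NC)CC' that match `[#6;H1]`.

1

The query [#6;H1] means: any carbon bearing exactly one hydrogen.
Check the 7 heavy atoms by environment: 2× C (H2) → no; 1× C (H1) → match; 1× N (H1) → no; 2× C (H3) → no; 1× N (H2) → no.
That gives 1 matching atom.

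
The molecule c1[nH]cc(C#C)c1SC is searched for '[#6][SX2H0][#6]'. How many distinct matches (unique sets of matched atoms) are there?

1

[#6][SX2H0][#6] is the SMARTS for a thioether: an aliphatic sulfur bridging two carbons with no H on the sulfur.
Exactly one fragment in the molecule meets all constraints, giving 1 match.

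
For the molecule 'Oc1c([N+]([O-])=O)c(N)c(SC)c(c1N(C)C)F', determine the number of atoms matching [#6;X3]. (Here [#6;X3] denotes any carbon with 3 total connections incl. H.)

6

The query [#6;X3] means: any carbon (aromatic or not) with three total connections.
Check the 17 heavy atoms by environment: 6× c (aromatic, X3) → match; 1× S (X2) → no; 3× C (X4) → no; 2× N (X3) → no; 1× F (X1) → no; 1× N (charge +1, X3) → no; 1× O (charge -1, X1) → no; 1× O (X1) → no; 1× O (X2) → no.
That gives 6 matching atoms.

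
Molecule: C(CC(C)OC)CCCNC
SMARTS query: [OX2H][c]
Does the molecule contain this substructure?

The pattern [OX2H][c] describes a hydroxyl oxygen attached to an aromatic carbon — a phenol.
The closest candidate here is a methoxy ether (-OCH3), but the oxygen has H0, not H1. No other fragment satisfies the full query, so there is no match.

No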